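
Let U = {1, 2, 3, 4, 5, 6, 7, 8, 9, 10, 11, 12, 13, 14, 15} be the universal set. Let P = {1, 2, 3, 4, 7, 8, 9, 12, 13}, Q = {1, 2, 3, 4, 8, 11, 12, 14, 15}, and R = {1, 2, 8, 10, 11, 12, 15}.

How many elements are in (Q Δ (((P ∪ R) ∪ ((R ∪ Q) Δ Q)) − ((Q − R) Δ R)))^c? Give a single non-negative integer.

P ∪ R = {1, 2, 3, 4, 7, 8, 9, 10, 11, 12, 13, 15}
R ∪ Q = {1, 2, 3, 4, 8, 10, 11, 12, 14, 15}
(R ∪ Q) Δ Q = {10}
(P ∪ R) ∪ ((R ∪ Q) Δ Q) = {1, 2, 3, 4, 7, 8, 9, 10, 11, 12, 13, 15}
Q − R = {3, 4, 14}
(Q − R) Δ R = {1, 2, 3, 4, 8, 10, 11, 12, 14, 15}
((P ∪ R) ∪ ((R ∪ Q) Δ Q)) − ((Q − R) Δ R) = {7, 9, 13}
Q Δ (((P ∪ R) ∪ ((R ∪ Q) Δ Q)) − ((Q − R) Δ R)) = {1, 2, 3, 4, 7, 8, 9, 11, 12, 13, 14, 15}
(Q Δ (((P ∪ R) ∪ ((R ∪ Q) Δ Q)) − ((Q − R) Δ R)))^c = {5, 6, 10}
|(Q Δ (((P ∪ R) ∪ ((R ∪ Q) Δ Q)) − ((Q − R) Δ R)))^c| = 3

3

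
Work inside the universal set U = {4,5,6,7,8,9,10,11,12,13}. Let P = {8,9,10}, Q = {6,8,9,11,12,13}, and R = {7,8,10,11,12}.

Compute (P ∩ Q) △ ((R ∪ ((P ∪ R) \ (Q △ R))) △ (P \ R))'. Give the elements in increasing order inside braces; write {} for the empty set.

{4,5,6,8,9,13}

P ∩ Q = {8,9}
P ∪ R = {7,8,9,10,11,12}
Q △ R = {6,7,9,10,13}
(P ∪ R) \ (Q △ R) = {8,11,12}
R ∪ ((P ∪ R) \ (Q △ R)) = {7,8,10,11,12}
P \ R = {9}
(R ∪ ((P ∪ R) \ (Q △ R))) △ (P \ R) = {7,8,9,10,11,12}
((R ∪ ((P ∪ R) \ (Q △ R))) △ (P \ R))' = {4,5,6,13}
(P ∩ Q) △ ((R ∪ ((P ∪ R) \ (Q △ R))) △ (P \ R))' = {4,5,6,8,9,13}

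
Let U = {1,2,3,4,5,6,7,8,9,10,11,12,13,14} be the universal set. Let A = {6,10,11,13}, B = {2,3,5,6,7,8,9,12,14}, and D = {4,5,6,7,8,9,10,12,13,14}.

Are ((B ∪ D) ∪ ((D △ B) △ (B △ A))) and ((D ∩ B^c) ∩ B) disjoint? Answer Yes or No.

Yes

B ∪ D = {2,3,4,5,6,7,8,9,10,12,13,14}
D △ B = {2,3,4,10,13}
B △ A = {2,3,5,7,8,9,10,11,12,13,14}
(D △ B) △ (B △ A) = {4,5,7,8,9,11,12,14}
(B ∪ D) ∪ ((D △ B) △ (B △ A)) = {2,3,4,5,6,7,8,9,10,11,12,13,14}
B^c = {1,4,10,11,13}
D ∩ B^c = {4,10,13}
(D ∩ B^c) ∩ B = {}
{2,3,4,5,6,7,8,9,10,11,12,13,14} and {} share no elements.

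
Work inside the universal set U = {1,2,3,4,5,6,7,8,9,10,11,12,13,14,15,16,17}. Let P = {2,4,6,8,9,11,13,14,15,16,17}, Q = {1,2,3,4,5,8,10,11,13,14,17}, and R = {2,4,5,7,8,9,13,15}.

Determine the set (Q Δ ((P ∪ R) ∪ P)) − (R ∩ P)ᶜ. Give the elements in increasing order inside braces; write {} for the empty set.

{9,15}

P ∪ R = {2,4,5,6,7,8,9,11,13,14,15,16,17}
(P ∪ R) ∪ P = {2,4,5,6,7,8,9,11,13,14,15,16,17}
Q Δ ((P ∪ R) ∪ P) = {1,3,6,7,9,10,15,16}
R ∩ P = {2,4,8,9,13,15}
(R ∩ P)ᶜ = {1,3,5,6,7,10,11,12,14,16,17}
(Q Δ ((P ∪ R) ∪ P)) − (R ∩ P)ᶜ = {9,15}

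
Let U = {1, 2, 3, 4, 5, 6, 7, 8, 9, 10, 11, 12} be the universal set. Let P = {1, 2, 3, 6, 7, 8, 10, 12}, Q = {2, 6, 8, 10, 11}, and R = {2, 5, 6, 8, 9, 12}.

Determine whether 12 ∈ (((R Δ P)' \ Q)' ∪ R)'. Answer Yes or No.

No

12 ∈ R and 12 ∈ P, so 12 ∉ R Δ P
12 ∈ (R Δ P)' since 12 ∉ (R Δ P)
12 ∈ (R Δ P)' and 12 ∉ Q, so 12 ∈ (R Δ P)' \ Q
12 ∉ ((R Δ P)' \ Q)' since 12 ∈ ((R Δ P)' \ Q)
12 ∉ ((R Δ P)' \ Q)' and 12 ∈ R, so 12 ∈ ((R Δ P)' \ Q)' ∪ R
12 ∉ (((R Δ P)' \ Q)' ∪ R)' since 12 ∈ (((R Δ P)' \ Q)' ∪ R)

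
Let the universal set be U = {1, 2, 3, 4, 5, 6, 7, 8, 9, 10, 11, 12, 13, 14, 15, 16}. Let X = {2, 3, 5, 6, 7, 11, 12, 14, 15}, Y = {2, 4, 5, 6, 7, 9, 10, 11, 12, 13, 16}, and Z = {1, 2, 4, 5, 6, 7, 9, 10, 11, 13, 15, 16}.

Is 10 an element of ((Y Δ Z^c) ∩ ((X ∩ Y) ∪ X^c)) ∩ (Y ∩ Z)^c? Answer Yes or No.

No

10 ∈ Z, so 10 ∉ Z^c
10 ∈ Y and 10 ∉ Z^c, so 10 ∈ Y Δ Z^c
10 ∉ X and 10 ∈ Y, so 10 ∉ X ∩ Y
10 ∉ X, so 10 ∈ X^c
10 ∉ (X ∩ Y) and 10 ∈ X^c, so 10 ∈ (X ∩ Y) ∪ X^c
10 ∈ (Y Δ Z^c) and 10 ∈ ((X ∩ Y) ∪ X^c), so 10 ∈ (Y Δ Z^c) ∩ ((X ∩ Y) ∪ X^c)
10 ∈ Y and 10 ∈ Z, so 10 ∈ Y ∩ Z
10 ∉ (Y ∩ Z)^c since 10 ∈ (Y ∩ Z)
10 ∈ ((Y Δ Z^c) ∩ ((X ∩ Y) ∪ X^c)) and 10 ∉ (Y ∩ Z)^c, so 10 ∉ ((Y Δ Z^c) ∩ ((X ∩ Y) ∪ X^c)) ∩ (Y ∩ Z)^c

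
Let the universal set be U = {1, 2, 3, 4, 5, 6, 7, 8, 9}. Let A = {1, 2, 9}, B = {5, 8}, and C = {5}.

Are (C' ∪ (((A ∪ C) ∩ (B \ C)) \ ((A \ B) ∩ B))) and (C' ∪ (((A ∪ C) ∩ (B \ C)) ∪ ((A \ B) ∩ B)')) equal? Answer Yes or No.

C' = {1, 2, 3, 4, 6, 7, 8, 9}
A ∪ C = {1, 2, 5, 9}
B \ C = {8}
(A ∪ C) ∩ (B \ C) = {}
A \ B = {1, 2, 9}
(A \ B) ∩ B = {}
((A ∪ C) ∩ (B \ C)) \ ((A \ B) ∩ B) = {}
C' ∪ (((A ∪ C) ∩ (B \ C)) \ ((A \ B) ∩ B)) = {1, 2, 3, 4, 6, 7, 8, 9}
((A \ B) ∩ B)' = {1, 2, 3, 4, 5, 6, 7, 8, 9}
((A ∪ C) ∩ (B \ C)) ∪ ((A \ B) ∩ B)' = {1, 2, 3, 4, 5, 6, 7, 8, 9}
C' ∪ (((A ∪ C) ∩ (B \ C)) ∪ ((A \ B) ∩ B)') = {1, 2, 3, 4, 5, 6, 7, 8, 9}
5 ∈ C' ∪ (((A ∪ C) ∩ (B \ C)) ∪ ((A \ B) ∩ B)') but 5 ∉ C' ∪ (((A ∪ C) ∩ (B \ C)) \ ((A \ B) ∩ B)), so they differ.

No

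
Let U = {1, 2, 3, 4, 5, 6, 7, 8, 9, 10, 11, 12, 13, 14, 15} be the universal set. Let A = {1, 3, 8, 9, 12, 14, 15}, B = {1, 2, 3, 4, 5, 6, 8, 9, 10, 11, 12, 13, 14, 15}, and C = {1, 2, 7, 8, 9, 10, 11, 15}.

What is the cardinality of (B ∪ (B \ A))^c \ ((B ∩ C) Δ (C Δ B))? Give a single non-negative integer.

0

B \ A = {2, 4, 5, 6, 10, 11, 13}
B ∪ (B \ A) = {1, 2, 3, 4, 5, 6, 8, 9, 10, 11, 12, 13, 14, 15}
(B ∪ (B \ A))^c = {7}
B ∩ C = {1, 2, 8, 9, 10, 11, 15}
C Δ B = {3, 4, 5, 6, 7, 12, 13, 14}
(B ∩ C) Δ (C Δ B) = {1, 2, 3, 4, 5, 6, 7, 8, 9, 10, 11, 12, 13, 14, 15}
(B ∪ (B \ A))^c \ ((B ∩ C) Δ (C Δ B)) = {}
|(B ∪ (B \ A))^c \ ((B ∩ C) Δ (C Δ B))| = 0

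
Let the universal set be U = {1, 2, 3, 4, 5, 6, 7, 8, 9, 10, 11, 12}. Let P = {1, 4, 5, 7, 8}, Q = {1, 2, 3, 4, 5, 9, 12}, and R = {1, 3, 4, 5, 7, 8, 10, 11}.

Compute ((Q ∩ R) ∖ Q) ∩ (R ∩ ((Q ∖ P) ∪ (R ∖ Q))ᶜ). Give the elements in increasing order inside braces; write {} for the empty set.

{}

Q ∩ R = {1, 3, 4, 5}
(Q ∩ R) ∖ Q = {}
Q ∖ P = {2, 3, 9, 12}
R ∖ Q = {7, 8, 10, 11}
(Q ∖ P) ∪ (R ∖ Q) = {2, 3, 7, 8, 9, 10, 11, 12}
((Q ∖ P) ∪ (R ∖ Q))ᶜ = {1, 4, 5, 6}
R ∩ ((Q ∖ P) ∪ (R ∖ Q))ᶜ = {1, 4, 5}
((Q ∩ R) ∖ Q) ∩ (R ∩ ((Q ∖ P) ∪ (R ∖ Q))ᶜ) = {}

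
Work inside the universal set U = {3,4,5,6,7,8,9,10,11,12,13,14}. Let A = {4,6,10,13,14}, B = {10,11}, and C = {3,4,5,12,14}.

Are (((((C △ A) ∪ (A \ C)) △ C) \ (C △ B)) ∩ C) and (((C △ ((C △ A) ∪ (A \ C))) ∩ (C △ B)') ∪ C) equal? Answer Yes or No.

No

C △ A = {3,5,6,10,12,13}
A \ C = {6,10,13}
(C △ A) ∪ (A \ C) = {3,5,6,10,12,13}
((C △ A) ∪ (A \ C)) △ C = {4,6,10,13,14}
C △ B = {3,4,5,10,11,12,14}
(((C △ A) ∪ (A \ C)) △ C) \ (C △ B) = {6,13}
((((C △ A) ∪ (A \ C)) △ C) \ (C △ B)) ∩ C = {}
C △ ((C △ A) ∪ (A \ C)) = {4,6,10,13,14}
(C △ B)' = {6,7,8,9,13}
(C △ ((C △ A) ∪ (A \ C))) ∩ (C △ B)' = {6,13}
((C △ ((C △ A) ∪ (A \ C))) ∩ (C △ B)') ∪ C = {3,4,5,6,12,13,14}
3 ∈ ((C △ ((C △ A) ∪ (A \ C))) ∩ (C △ B)') ∪ C but 3 ∉ ((((C △ A) ∪ (A \ C)) △ C) \ (C △ B)) ∩ C, so they differ.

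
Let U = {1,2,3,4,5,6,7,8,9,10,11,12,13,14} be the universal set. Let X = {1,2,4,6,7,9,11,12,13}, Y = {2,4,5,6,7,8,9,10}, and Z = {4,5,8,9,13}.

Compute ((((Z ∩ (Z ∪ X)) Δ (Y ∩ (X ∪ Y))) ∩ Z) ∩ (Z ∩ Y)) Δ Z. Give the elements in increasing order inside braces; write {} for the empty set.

{4,5,8,9,13}

Z ∪ X = {1,2,4,5,6,7,8,9,11,12,13}
Z ∩ (Z ∪ X) = {4,5,8,9,13}
X ∪ Y = {1,2,4,5,6,7,8,9,10,11,12,13}
Y ∩ (X ∪ Y) = {2,4,5,6,7,8,9,10}
(Z ∩ (Z ∪ X)) Δ (Y ∩ (X ∪ Y)) = {2,6,7,10,13}
((Z ∩ (Z ∪ X)) Δ (Y ∩ (X ∪ Y))) ∩ Z = {13}
Z ∩ Y = {4,5,8,9}
(((Z ∩ (Z ∪ X)) Δ (Y ∩ (X ∪ Y))) ∩ Z) ∩ (Z ∩ Y) = {}
((((Z ∩ (Z ∪ X)) Δ (Y ∩ (X ∪ Y))) ∩ Z) ∩ (Z ∩ Y)) Δ Z = {4,5,8,9,13}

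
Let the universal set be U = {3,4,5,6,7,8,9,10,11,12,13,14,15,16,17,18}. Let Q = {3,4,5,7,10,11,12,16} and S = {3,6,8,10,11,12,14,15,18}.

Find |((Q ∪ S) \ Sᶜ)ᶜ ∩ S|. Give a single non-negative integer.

Q ∪ S = {3,4,5,6,7,8,10,11,12,14,15,16,18}
Sᶜ = {4,5,7,9,13,16,17}
(Q ∪ S) \ Sᶜ = {3,6,8,10,11,12,14,15,18}
((Q ∪ S) \ Sᶜ)ᶜ = {4,5,7,9,13,16,17}
((Q ∪ S) \ Sᶜ)ᶜ ∩ S = {}
|((Q ∪ S) \ Sᶜ)ᶜ ∩ S| = 0

0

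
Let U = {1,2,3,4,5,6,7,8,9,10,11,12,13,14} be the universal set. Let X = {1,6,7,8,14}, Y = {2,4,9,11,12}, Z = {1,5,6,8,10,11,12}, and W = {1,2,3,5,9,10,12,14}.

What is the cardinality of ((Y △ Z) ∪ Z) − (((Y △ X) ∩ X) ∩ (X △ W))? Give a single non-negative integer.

8

Y △ Z = {1,2,4,5,6,8,9,10}
(Y △ Z) ∪ Z = {1,2,4,5,6,8,9,10,11,12}
Y △ X = {1,2,4,6,7,8,9,11,12,14}
(Y △ X) ∩ X = {1,6,7,8,14}
X △ W = {2,3,5,6,7,8,9,10,12}
((Y △ X) ∩ X) ∩ (X △ W) = {6,7,8}
((Y △ Z) ∪ Z) − (((Y △ X) ∩ X) ∩ (X △ W)) = {1,2,4,5,9,10,11,12}
|((Y △ Z) ∪ Z) − (((Y △ X) ∩ X) ∩ (X △ W))| = 8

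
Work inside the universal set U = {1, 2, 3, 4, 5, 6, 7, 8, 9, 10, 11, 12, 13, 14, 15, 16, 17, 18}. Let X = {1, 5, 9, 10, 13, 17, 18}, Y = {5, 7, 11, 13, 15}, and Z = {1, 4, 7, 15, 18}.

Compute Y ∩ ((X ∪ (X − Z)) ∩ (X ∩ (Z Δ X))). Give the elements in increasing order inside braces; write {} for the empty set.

{5, 13}

X − Z = {5, 9, 10, 13, 17}
X ∪ (X − Z) = {1, 5, 9, 10, 13, 17, 18}
Z Δ X = {4, 5, 7, 9, 10, 13, 15, 17}
X ∩ (Z Δ X) = {5, 9, 10, 13, 17}
(X ∪ (X − Z)) ∩ (X ∩ (Z Δ X)) = {5, 9, 10, 13, 17}
Y ∩ ((X ∪ (X − Z)) ∩ (X ∩ (Z Δ X))) = {5, 13}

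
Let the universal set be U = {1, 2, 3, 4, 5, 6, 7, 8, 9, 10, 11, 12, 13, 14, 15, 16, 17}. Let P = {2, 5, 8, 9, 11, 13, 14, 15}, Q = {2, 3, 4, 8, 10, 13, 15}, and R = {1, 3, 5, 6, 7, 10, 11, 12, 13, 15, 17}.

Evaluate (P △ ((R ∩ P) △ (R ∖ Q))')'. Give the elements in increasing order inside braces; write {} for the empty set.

{1, 2, 5, 6, 7, 8, 9, 11, 12, 14, 17}

R ∩ P = {5, 11, 13, 15}
R ∖ Q = {1, 5, 6, 7, 11, 12, 17}
(R ∩ P) △ (R ∖ Q) = {1, 6, 7, 12, 13, 15, 17}
((R ∩ P) △ (R ∖ Q))' = {2, 3, 4, 5, 8, 9, 10, 11, 14, 16}
P △ ((R ∩ P) △ (R ∖ Q))' = {3, 4, 10, 13, 15, 16}
(P △ ((R ∩ P) △ (R ∖ Q))')' = {1, 2, 5, 6, 7, 8, 9, 11, 12, 14, 17}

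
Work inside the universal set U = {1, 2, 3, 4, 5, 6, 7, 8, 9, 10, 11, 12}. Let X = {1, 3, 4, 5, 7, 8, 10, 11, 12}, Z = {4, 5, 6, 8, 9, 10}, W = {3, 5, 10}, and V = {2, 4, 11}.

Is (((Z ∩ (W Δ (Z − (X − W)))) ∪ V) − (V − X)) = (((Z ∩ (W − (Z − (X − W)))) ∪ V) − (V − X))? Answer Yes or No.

No

X − W = {1, 4, 7, 8, 11, 12}
Z − (X − W) = {5, 6, 9, 10}
W Δ (Z − (X − W)) = {3, 6, 9}
Z ∩ (W Δ (Z − (X − W))) = {6, 9}
(Z ∩ (W Δ (Z − (X − W)))) ∪ V = {2, 4, 6, 9, 11}
V − X = {2}
((Z ∩ (W Δ (Z − (X − W)))) ∪ V) − (V − X) = {4, 6, 9, 11}
W − (Z − (X − W)) = {3}
Z ∩ (W − (Z − (X − W))) = {}
(Z ∩ (W − (Z − (X − W)))) ∪ V = {2, 4, 11}
((Z ∩ (W − (Z − (X − W)))) ∪ V) − (V − X) = {4, 11}
6 ∈ ((Z ∩ (W Δ (Z − (X − W)))) ∪ V) − (V − X) but 6 ∉ ((Z ∩ (W − (Z − (X − W)))) ∪ V) − (V − X), so they differ.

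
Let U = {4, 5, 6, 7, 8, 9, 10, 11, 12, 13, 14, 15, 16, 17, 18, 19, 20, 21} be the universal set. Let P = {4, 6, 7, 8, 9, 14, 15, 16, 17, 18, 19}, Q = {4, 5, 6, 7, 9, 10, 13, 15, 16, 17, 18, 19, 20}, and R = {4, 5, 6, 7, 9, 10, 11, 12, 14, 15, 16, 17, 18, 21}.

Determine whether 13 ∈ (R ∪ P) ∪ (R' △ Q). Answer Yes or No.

No

13 ∉ R and 13 ∉ P, so 13 ∉ R ∪ P
13 ∉ R, so 13 ∈ R'
13 ∈ R' and 13 ∈ Q, so 13 ∉ R' △ Q
13 ∉ (R ∪ P) and 13 ∉ (R' △ Q), so 13 ∉ (R ∪ P) ∪ (R' △ Q)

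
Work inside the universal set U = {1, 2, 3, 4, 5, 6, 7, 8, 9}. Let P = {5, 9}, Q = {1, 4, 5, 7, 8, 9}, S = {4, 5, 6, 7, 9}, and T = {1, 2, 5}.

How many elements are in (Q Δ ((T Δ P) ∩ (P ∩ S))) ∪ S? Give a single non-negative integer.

T Δ P = {1, 2, 9}
P ∩ S = {5, 9}
(T Δ P) ∩ (P ∩ S) = {9}
Q Δ ((T Δ P) ∩ (P ∩ S)) = {1, 4, 5, 7, 8}
(Q Δ ((T Δ P) ∩ (P ∩ S))) ∪ S = {1, 4, 5, 6, 7, 8, 9}
|(Q Δ ((T Δ P) ∩ (P ∩ S))) ∪ S| = 7

7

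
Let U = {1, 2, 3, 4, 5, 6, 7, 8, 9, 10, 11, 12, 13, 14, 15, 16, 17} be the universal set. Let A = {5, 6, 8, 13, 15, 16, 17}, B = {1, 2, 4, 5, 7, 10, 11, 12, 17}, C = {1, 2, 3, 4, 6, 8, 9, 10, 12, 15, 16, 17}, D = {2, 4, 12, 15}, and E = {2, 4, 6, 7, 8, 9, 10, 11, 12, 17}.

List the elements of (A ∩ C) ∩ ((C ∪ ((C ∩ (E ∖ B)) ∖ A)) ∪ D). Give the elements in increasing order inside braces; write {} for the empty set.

A ∩ C = {6, 8, 15, 16, 17}
E ∖ B = {6, 8, 9}
C ∩ (E ∖ B) = {6, 8, 9}
(C ∩ (E ∖ B)) ∖ A = {9}
C ∪ ((C ∩ (E ∖ B)) ∖ A) = {1, 2, 3, 4, 6, 8, 9, 10, 12, 15, 16, 17}
(C ∪ ((C ∩ (E ∖ B)) ∖ A)) ∪ D = {1, 2, 3, 4, 6, 8, 9, 10, 12, 15, 16, 17}
(A ∩ C) ∩ ((C ∪ ((C ∩ (E ∖ B)) ∖ A)) ∪ D) = {6, 8, 15, 16, 17}

{6, 8, 15, 16, 17}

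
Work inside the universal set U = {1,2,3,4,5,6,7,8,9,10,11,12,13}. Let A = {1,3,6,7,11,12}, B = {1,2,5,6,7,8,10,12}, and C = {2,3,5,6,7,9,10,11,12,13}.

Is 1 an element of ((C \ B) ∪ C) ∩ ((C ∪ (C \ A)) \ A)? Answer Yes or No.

1 ∉ C and 1 ∈ B, so 1 ∉ C \ B
1 ∉ (C \ B) and 1 ∉ C, so 1 ∉ (C \ B) ∪ C
1 ∉ C and 1 ∈ A, so 1 ∉ C \ A
1 ∉ C and 1 ∉ (C \ A), so 1 ∉ C ∪ (C \ A)
1 ∉ (C ∪ (C \ A)) and 1 ∈ A, so 1 ∉ (C ∪ (C \ A)) \ A
1 ∉ ((C \ B) ∪ C) and 1 ∉ ((C ∪ (C \ A)) \ A), so 1 ∉ ((C \ B) ∪ C) ∩ ((C ∪ (C \ A)) \ A)

No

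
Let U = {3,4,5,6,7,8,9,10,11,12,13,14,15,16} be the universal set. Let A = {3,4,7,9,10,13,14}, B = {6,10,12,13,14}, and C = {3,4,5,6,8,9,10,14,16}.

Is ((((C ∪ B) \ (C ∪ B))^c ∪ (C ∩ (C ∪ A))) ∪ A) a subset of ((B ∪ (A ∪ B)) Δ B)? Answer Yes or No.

C ∪ B = {3,4,5,6,8,9,10,12,13,14,16}
(C ∪ B) \ (C ∪ B) = {}
((C ∪ B) \ (C ∪ B))^c = {3,4,5,6,7,8,9,10,11,12,13,14,15,16}
C ∪ A = {3,4,5,6,7,8,9,10,13,14,16}
C ∩ (C ∪ A) = {3,4,5,6,8,9,10,14,16}
((C ∪ B) \ (C ∪ B))^c ∪ (C ∩ (C ∪ A)) = {3,4,5,6,7,8,9,10,11,12,13,14,15,16}
(((C ∪ B) \ (C ∪ B))^c ∪ (C ∩ (C ∪ A))) ∪ A = {3,4,5,6,7,8,9,10,11,12,13,14,15,16}
A ∪ B = {3,4,6,7,9,10,12,13,14}
B ∪ (A ∪ B) = {3,4,6,7,9,10,12,13,14}
(B ∪ (A ∪ B)) Δ B = {3,4,7,9}
5 ∈ (((C ∪ B) \ (C ∪ B))^c ∪ (C ∩ (C ∪ A))) ∪ A but 5 ∉ (B ∪ (A ∪ B)) Δ B, so the inclusion fails.

No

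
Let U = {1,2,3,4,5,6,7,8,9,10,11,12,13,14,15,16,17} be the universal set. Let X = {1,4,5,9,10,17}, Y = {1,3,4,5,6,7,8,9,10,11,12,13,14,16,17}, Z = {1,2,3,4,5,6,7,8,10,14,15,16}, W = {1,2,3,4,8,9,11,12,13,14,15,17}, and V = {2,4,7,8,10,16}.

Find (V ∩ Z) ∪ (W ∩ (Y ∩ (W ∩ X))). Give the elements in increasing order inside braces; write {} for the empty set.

V ∩ Z = {2,4,7,8,10,16}
W ∩ X = {1,4,9,17}
Y ∩ (W ∩ X) = {1,4,9,17}
W ∩ (Y ∩ (W ∩ X)) = {1,4,9,17}
(V ∩ Z) ∪ (W ∩ (Y ∩ (W ∩ X))) = {1,2,4,7,8,9,10,16,17}

{1,2,4,7,8,9,10,16,17}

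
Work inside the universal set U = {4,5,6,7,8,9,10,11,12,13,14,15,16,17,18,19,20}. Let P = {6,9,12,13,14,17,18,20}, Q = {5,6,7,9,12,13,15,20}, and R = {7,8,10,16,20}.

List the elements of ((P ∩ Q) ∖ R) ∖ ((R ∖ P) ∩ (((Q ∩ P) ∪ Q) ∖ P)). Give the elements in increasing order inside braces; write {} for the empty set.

{6,9,12,13}

P ∩ Q = {6,9,12,13,20}
(P ∩ Q) ∖ R = {6,9,12,13}
R ∖ P = {7,8,10,16}
Q ∩ P = {6,9,12,13,20}
(Q ∩ P) ∪ Q = {5,6,7,9,12,13,15,20}
((Q ∩ P) ∪ Q) ∖ P = {5,7,15}
(R ∖ P) ∩ (((Q ∩ P) ∪ Q) ∖ P) = {7}
((P ∩ Q) ∖ R) ∖ ((R ∖ P) ∩ (((Q ∩ P) ∪ Q) ∖ P)) = {6,9,12,13}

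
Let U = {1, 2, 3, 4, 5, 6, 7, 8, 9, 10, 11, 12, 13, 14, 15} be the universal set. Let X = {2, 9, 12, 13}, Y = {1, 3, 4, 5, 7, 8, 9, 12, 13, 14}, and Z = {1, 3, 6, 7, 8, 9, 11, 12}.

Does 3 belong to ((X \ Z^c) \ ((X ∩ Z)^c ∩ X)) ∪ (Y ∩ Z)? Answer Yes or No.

3 ∈ Z, so 3 ∉ Z^c
3 ∉ X and 3 ∉ Z^c, so 3 ∉ X \ Z^c
3 ∉ X and 3 ∈ Z, so 3 ∉ X ∩ Z
3 ∈ (X ∩ Z)^c since 3 ∉ (X ∩ Z)
3 ∈ (X ∩ Z)^c and 3 ∉ X, so 3 ∉ (X ∩ Z)^c ∩ X
3 ∉ (X \ Z^c) and 3 ∉ ((X ∩ Z)^c ∩ X), so 3 ∉ (X \ Z^c) \ ((X ∩ Z)^c ∩ X)
3 ∈ Y and 3 ∈ Z, so 3 ∈ Y ∩ Z
3 ∉ ((X \ Z^c) \ ((X ∩ Z)^c ∩ X)) and 3 ∈ (Y ∩ Z), so 3 ∈ ((X \ Z^c) \ ((X ∩ Z)^c ∩ X)) ∪ (Y ∩ Z)

Yes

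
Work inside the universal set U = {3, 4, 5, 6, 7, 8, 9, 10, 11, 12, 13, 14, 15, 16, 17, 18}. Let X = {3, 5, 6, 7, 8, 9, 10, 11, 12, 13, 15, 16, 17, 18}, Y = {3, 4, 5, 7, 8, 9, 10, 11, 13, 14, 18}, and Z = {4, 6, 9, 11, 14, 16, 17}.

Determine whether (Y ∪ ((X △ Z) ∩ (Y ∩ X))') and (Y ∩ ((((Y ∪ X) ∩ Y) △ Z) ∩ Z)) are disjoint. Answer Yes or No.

Yes

X △ Z = {3, 4, 5, 7, 8, 10, 12, 13, 14, 15, 18}
Y ∩ X = {3, 5, 7, 8, 9, 10, 11, 13, 18}
(X △ Z) ∩ (Y ∩ X) = {3, 5, 7, 8, 10, 13, 18}
((X △ Z) ∩ (Y ∩ X))' = {4, 6, 9, 11, 12, 14, 15, 16, 17}
Y ∪ ((X △ Z) ∩ (Y ∩ X))' = {3, 4, 5, 6, 7, 8, 9, 10, 11, 12, 13, 14, 15, 16, 17, 18}
Y ∪ X = {3, 4, 5, 6, 7, 8, 9, 10, 11, 12, 13, 14, 15, 16, 17, 18}
(Y ∪ X) ∩ Y = {3, 4, 5, 7, 8, 9, 10, 11, 13, 14, 18}
((Y ∪ X) ∩ Y) △ Z = {3, 5, 6, 7, 8, 10, 13, 16, 17, 18}
(((Y ∪ X) ∩ Y) △ Z) ∩ Z = {6, 16, 17}
Y ∩ ((((Y ∪ X) ∩ Y) △ Z) ∩ Z) = {}
{3, 4, 5, 6, 7, 8, 9, 10, 11, 12, 13, 14, 15, 16, 17, 18} and {} share no elements.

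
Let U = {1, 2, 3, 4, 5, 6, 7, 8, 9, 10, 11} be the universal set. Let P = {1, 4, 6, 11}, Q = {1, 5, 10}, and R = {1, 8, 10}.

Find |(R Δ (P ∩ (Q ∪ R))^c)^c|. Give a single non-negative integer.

Q ∪ R = {1, 5, 8, 10}
P ∩ (Q ∪ R) = {1}
(P ∩ (Q ∪ R))^c = {2, 3, 4, 5, 6, 7, 8, 9, 10, 11}
R Δ (P ∩ (Q ∪ R))^c = {1, 2, 3, 4, 5, 6, 7, 9, 11}
(R Δ (P ∩ (Q ∪ R))^c)^c = {8, 10}
|(R Δ (P ∩ (Q ∪ R))^c)^c| = 2

2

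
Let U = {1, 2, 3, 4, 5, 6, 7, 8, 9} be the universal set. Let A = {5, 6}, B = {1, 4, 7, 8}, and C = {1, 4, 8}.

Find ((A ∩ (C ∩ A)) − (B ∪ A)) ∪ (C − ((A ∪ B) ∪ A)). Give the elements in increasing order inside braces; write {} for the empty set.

{}

C ∩ A = {}
A ∩ (C ∩ A) = {}
B ∪ A = {1, 4, 5, 6, 7, 8}
(A ∩ (C ∩ A)) − (B ∪ A) = {}
A ∪ B = {1, 4, 5, 6, 7, 8}
(A ∪ B) ∪ A = {1, 4, 5, 6, 7, 8}
C − ((A ∪ B) ∪ A) = {}
((A ∩ (C ∩ A)) − (B ∪ A)) ∪ (C − ((A ∪ B) ∪ A)) = {}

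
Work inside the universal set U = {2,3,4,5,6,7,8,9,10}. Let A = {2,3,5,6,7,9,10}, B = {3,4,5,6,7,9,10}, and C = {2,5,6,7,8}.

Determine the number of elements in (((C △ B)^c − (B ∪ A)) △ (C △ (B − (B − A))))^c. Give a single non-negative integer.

4

C △ B = {2,3,4,8,9,10}
(C △ B)^c = {5,6,7}
B ∪ A = {2,3,4,5,6,7,9,10}
(C △ B)^c − (B ∪ A) = {}
B − A = {4}
B − (B − A) = {3,5,6,7,9,10}
C △ (B − (B − A)) = {2,3,8,9,10}
((C △ B)^c − (B ∪ A)) △ (C △ (B − (B − A))) = {2,3,8,9,10}
(((C △ B)^c − (B ∪ A)) △ (C △ (B − (B − A))))^c = {4,5,6,7}
|(((C △ B)^c − (B ∪ A)) △ (C △ (B − (B − A))))^c| = 4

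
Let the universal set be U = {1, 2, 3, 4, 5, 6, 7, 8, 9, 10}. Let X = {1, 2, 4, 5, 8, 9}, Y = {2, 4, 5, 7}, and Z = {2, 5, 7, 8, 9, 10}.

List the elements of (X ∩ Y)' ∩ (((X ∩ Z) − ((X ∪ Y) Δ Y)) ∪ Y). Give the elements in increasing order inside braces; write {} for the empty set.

X ∩ Y = {2, 4, 5}
(X ∩ Y)' = {1, 3, 6, 7, 8, 9, 10}
X ∩ Z = {2, 5, 8, 9}
X ∪ Y = {1, 2, 4, 5, 7, 8, 9}
(X ∪ Y) Δ Y = {1, 8, 9}
(X ∩ Z) − ((X ∪ Y) Δ Y) = {2, 5}
((X ∩ Z) − ((X ∪ Y) Δ Y)) ∪ Y = {2, 4, 5, 7}
(X ∩ Y)' ∩ (((X ∩ Z) − ((X ∪ Y) Δ Y)) ∪ Y) = {7}

{7}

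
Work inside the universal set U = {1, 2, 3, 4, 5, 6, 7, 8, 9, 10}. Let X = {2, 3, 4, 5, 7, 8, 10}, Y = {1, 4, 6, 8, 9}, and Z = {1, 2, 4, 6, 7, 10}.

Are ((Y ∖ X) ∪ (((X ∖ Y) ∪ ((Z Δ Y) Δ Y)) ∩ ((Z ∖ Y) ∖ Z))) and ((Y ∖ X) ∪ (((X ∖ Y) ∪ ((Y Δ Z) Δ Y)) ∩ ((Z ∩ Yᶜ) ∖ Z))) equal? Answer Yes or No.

Yes

Y ∖ X = {1, 6, 9}
X ∖ Y = {2, 3, 5, 7, 10}
Z Δ Y = {2, 7, 8, 9, 10}
(Z Δ Y) Δ Y = {1, 2, 4, 6, 7, 10}
(X ∖ Y) ∪ ((Z Δ Y) Δ Y) = {1, 2, 3, 4, 5, 6, 7, 10}
Z ∖ Y = {2, 7, 10}
(Z ∖ Y) ∖ Z = {}
((X ∖ Y) ∪ ((Z Δ Y) Δ Y)) ∩ ((Z ∖ Y) ∖ Z) = {}
(Y ∖ X) ∪ (((X ∖ Y) ∪ ((Z Δ Y) Δ Y)) ∩ ((Z ∖ Y) ∖ Z)) = {1, 6, 9}
Y Δ Z = {2, 7, 8, 9, 10}
(Y Δ Z) Δ Y = {1, 2, 4, 6, 7, 10}
(X ∖ Y) ∪ ((Y Δ Z) Δ Y) = {1, 2, 3, 4, 5, 6, 7, 10}
Yᶜ = {2, 3, 5, 7, 10}
Z ∩ Yᶜ = {2, 7, 10}
(Z ∩ Yᶜ) ∖ Z = {}
((X ∖ Y) ∪ ((Y Δ Z) Δ Y)) ∩ ((Z ∩ Yᶜ) ∖ Z) = {}
(Y ∖ X) ∪ (((X ∖ Y) ∪ ((Y Δ Z) Δ Y)) ∩ ((Z ∩ Yᶜ) ∖ Z)) = {1, 6, 9}
Both equal {1, 6, 9}, so (Y ∖ X) ∪ (((X ∖ Y) ∪ ((Z Δ Y) Δ Y)) ∩ ((Z ∖ Y) ∖ Z)) = (Y ∖ X) ∪ (((X ∖ Y) ∪ ((Y Δ Z) Δ Y)) ∩ ((Z ∩ Yᶜ) ∖ Z)).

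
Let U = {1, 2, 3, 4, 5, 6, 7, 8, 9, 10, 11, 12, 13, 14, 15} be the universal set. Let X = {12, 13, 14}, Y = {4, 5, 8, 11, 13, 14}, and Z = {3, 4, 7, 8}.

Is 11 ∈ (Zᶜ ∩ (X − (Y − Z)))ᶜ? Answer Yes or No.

Yes

11 ∉ Z, so 11 ∈ Zᶜ
11 ∈ Y and 11 ∉ Z, so 11 ∈ Y − Z
11 ∉ X and 11 ∈ (Y − Z), so 11 ∉ X − (Y − Z)
11 ∈ Zᶜ and 11 ∉ (X − (Y − Z)), so 11 ∉ Zᶜ ∩ (X − (Y − Z))
11 ∈ (Zᶜ ∩ (X − (Y − Z)))ᶜ since 11 ∉ (Zᶜ ∩ (X − (Y − Z)))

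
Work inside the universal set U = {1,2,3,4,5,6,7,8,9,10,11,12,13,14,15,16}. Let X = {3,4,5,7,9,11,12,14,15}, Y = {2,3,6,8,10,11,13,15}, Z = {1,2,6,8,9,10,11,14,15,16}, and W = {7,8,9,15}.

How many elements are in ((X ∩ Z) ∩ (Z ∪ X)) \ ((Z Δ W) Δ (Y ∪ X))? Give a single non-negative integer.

2

X ∩ Z = {9,11,14,15}
Z ∪ X = {1,2,3,4,5,6,7,8,9,10,11,12,14,15,16}
(X ∩ Z) ∩ (Z ∪ X) = {9,11,14,15}
Z Δ W = {1,2,6,7,10,11,14,16}
Y ∪ X = {2,3,4,5,6,7,8,9,10,11,12,13,14,15}
(Z Δ W) Δ (Y ∪ X) = {1,3,4,5,8,9,12,13,15,16}
((X ∩ Z) ∩ (Z ∪ X)) \ ((Z Δ W) Δ (Y ∪ X)) = {11,14}
|((X ∩ Z) ∩ (Z ∪ X)) \ ((Z Δ W) Δ (Y ∪ X))| = 2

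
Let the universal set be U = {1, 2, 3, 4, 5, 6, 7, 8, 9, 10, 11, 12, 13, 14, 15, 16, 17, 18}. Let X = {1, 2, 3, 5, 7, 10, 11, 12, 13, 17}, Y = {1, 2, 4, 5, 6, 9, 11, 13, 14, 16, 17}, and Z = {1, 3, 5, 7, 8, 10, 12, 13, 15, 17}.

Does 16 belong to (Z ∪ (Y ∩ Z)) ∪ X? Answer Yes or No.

16 ∈ Y and 16 ∉ Z, so 16 ∉ Y ∩ Z
16 ∉ Z and 16 ∉ (Y ∩ Z), so 16 ∉ Z ∪ (Y ∩ Z)
16 ∉ (Z ∪ (Y ∩ Z)) and 16 ∉ X, so 16 ∉ (Z ∪ (Y ∩ Z)) ∪ X

No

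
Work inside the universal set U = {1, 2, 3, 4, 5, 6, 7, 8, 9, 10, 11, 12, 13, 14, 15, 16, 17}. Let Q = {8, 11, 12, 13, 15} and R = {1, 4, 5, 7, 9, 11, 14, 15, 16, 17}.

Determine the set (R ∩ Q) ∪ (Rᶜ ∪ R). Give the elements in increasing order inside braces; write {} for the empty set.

R ∩ Q = {11, 15}
Rᶜ = {2, 3, 6, 8, 10, 12, 13}
Rᶜ ∪ R = {1, 2, 3, 4, 5, 6, 7, 8, 9, 10, 11, 12, 13, 14, 15, 16, 17}
(R ∩ Q) ∪ (Rᶜ ∪ R) = {1, 2, 3, 4, 5, 6, 7, 8, 9, 10, 11, 12, 13, 14, 15, 16, 17}

{1, 2, 3, 4, 5, 6, 7, 8, 9, 10, 11, 12, 13, 14, 15, 16, 17}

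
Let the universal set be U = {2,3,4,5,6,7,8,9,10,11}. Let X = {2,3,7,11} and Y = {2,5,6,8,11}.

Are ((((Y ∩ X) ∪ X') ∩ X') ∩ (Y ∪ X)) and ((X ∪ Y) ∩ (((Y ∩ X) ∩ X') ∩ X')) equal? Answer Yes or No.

Y ∩ X = {2,11}
X' = {4,5,6,8,9,10}
(Y ∩ X) ∪ X' = {2,4,5,6,8,9,10,11}
((Y ∩ X) ∪ X') ∩ X' = {4,5,6,8,9,10}
Y ∪ X = {2,3,5,6,7,8,11}
(((Y ∩ X) ∪ X') ∩ X') ∩ (Y ∪ X) = {5,6,8}
X ∪ Y = {2,3,5,6,7,8,11}
(Y ∩ X) ∩ X' = {}
((Y ∩ X) ∩ X') ∩ X' = {}
(X ∪ Y) ∩ (((Y ∩ X) ∩ X') ∩ X') = {}
5 ∈ (((Y ∩ X) ∪ X') ∩ X') ∩ (Y ∪ X) but 5 ∉ (X ∪ Y) ∩ (((Y ∩ X) ∩ X') ∩ X'), so they differ.

No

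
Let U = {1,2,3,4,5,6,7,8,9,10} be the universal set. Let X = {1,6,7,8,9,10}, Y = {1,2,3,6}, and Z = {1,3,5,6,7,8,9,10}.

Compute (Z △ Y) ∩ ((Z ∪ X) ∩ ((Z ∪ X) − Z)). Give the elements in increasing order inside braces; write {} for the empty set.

{}

Z △ Y = {2,5,7,8,9,10}
Z ∪ X = {1,3,5,6,7,8,9,10}
(Z ∪ X) − Z = {}
(Z ∪ X) ∩ ((Z ∪ X) − Z) = {}
(Z △ Y) ∩ ((Z ∪ X) ∩ ((Z ∪ X) − Z)) = {}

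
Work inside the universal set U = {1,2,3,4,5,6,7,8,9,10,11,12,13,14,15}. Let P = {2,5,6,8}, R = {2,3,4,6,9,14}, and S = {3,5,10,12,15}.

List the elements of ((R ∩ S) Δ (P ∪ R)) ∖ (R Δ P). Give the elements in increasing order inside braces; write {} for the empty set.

R ∩ S = {3}
P ∪ R = {2,3,4,5,6,8,9,14}
(R ∩ S) Δ (P ∪ R) = {2,4,5,6,8,9,14}
R Δ P = {3,4,5,8,9,14}
((R ∩ S) Δ (P ∪ R)) ∖ (R Δ P) = {2,6}

{2,6}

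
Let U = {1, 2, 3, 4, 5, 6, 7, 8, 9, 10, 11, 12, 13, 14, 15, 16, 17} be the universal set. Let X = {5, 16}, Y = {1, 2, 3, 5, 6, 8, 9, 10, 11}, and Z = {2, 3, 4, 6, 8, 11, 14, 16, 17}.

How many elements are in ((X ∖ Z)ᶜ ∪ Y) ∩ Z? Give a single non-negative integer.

X ∖ Z = {5}
(X ∖ Z)ᶜ = {1, 2, 3, 4, 6, 7, 8, 9, 10, 11, 12, 13, 14, 15, 16, 17}
(X ∖ Z)ᶜ ∪ Y = {1, 2, 3, 4, 5, 6, 7, 8, 9, 10, 11, 12, 13, 14, 15, 16, 17}
((X ∖ Z)ᶜ ∪ Y) ∩ Z = {2, 3, 4, 6, 8, 11, 14, 16, 17}
|((X ∖ Z)ᶜ ∪ Y) ∩ Z| = 9

9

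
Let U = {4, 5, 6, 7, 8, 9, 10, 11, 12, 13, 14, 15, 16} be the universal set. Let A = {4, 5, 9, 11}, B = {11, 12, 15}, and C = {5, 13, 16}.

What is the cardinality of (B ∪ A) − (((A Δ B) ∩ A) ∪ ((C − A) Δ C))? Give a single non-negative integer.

3

B ∪ A = {4, 5, 9, 11, 12, 15}
A Δ B = {4, 5, 9, 12, 15}
(A Δ B) ∩ A = {4, 5, 9}
C − A = {13, 16}
(C − A) Δ C = {5}
((A Δ B) ∩ A) ∪ ((C − A) Δ C) = {4, 5, 9}
(B ∪ A) − (((A Δ B) ∩ A) ∪ ((C − A) Δ C)) = {11, 12, 15}
|(B ∪ A) − (((A Δ B) ∩ A) ∪ ((C − A) Δ C))| = 3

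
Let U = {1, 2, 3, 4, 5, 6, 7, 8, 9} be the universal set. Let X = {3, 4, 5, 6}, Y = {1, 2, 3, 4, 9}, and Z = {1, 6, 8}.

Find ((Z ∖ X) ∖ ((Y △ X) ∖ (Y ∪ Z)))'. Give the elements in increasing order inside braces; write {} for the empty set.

Z ∖ X = {1, 8}
Y △ X = {1, 2, 5, 6, 9}
Y ∪ Z = {1, 2, 3, 4, 6, 8, 9}
(Y △ X) ∖ (Y ∪ Z) = {5}
(Z ∖ X) ∖ ((Y △ X) ∖ (Y ∪ Z)) = {1, 8}
((Z ∖ X) ∖ ((Y △ X) ∖ (Y ∪ Z)))' = {2, 3, 4, 5, 6, 7, 9}

{2, 3, 4, 5, 6, 7, 9}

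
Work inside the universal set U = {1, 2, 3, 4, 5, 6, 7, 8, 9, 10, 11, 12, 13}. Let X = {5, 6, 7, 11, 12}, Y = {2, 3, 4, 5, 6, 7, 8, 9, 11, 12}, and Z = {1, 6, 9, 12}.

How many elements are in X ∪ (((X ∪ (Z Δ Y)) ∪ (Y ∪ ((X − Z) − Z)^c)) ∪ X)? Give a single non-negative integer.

13

Z Δ Y = {1, 2, 3, 4, 5, 7, 8, 11}
X ∪ (Z Δ Y) = {1, 2, 3, 4, 5, 6, 7, 8, 11, 12}
X − Z = {5, 7, 11}
(X − Z) − Z = {5, 7, 11}
((X − Z) − Z)^c = {1, 2, 3, 4, 6, 8, 9, 10, 12, 13}
Y ∪ ((X − Z) − Z)^c = {1, 2, 3, 4, 5, 6, 7, 8, 9, 10, 11, 12, 13}
(X ∪ (Z Δ Y)) ∪ (Y ∪ ((X − Z) − Z)^c) = {1, 2, 3, 4, 5, 6, 7, 8, 9, 10, 11, 12, 13}
((X ∪ (Z Δ Y)) ∪ (Y ∪ ((X − Z) − Z)^c)) ∪ X = {1, 2, 3, 4, 5, 6, 7, 8, 9, 10, 11, 12, 13}
X ∪ (((X ∪ (Z Δ Y)) ∪ (Y ∪ ((X − Z) − Z)^c)) ∪ X) = {1, 2, 3, 4, 5, 6, 7, 8, 9, 10, 11, 12, 13}
|X ∪ (((X ∪ (Z Δ Y)) ∪ (Y ∪ ((X − Z) − Z)^c)) ∪ X)| = 13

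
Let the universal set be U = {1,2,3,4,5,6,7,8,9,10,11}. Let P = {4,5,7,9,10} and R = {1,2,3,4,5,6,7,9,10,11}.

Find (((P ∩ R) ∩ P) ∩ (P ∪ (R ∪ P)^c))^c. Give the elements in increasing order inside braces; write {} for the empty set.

{1,2,3,6,8,11}

P ∩ R = {4,5,7,9,10}
(P ∩ R) ∩ P = {4,5,7,9,10}
R ∪ P = {1,2,3,4,5,6,7,9,10,11}
(R ∪ P)^c = {8}
P ∪ (R ∪ P)^c = {4,5,7,8,9,10}
((P ∩ R) ∩ P) ∩ (P ∪ (R ∪ P)^c) = {4,5,7,9,10}
(((P ∩ R) ∩ P) ∩ (P ∪ (R ∪ P)^c))^c = {1,2,3,6,8,11}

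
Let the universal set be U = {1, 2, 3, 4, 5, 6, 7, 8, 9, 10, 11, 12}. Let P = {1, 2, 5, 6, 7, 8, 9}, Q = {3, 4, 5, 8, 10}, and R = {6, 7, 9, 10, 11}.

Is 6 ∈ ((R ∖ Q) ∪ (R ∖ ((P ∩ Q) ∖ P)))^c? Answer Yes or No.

6 ∈ R and 6 ∉ Q, so 6 ∈ R ∖ Q
6 ∈ P and 6 ∉ Q, so 6 ∉ P ∩ Q
6 ∉ (P ∩ Q) and 6 ∈ P, so 6 ∉ (P ∩ Q) ∖ P
6 ∈ R and 6 ∉ ((P ∩ Q) ∖ P), so 6 ∈ R ∖ ((P ∩ Q) ∖ P)
6 ∈ (R ∖ Q) and 6 ∈ (R ∖ ((P ∩ Q) ∖ P)), so 6 ∈ (R ∖ Q) ∪ (R ∖ ((P ∩ Q) ∖ P))
6 ∉ ((R ∖ Q) ∪ (R ∖ ((P ∩ Q) ∖ P)))^c since 6 ∈ ((R ∖ Q) ∪ (R ∖ ((P ∩ Q) ∖ P)))

No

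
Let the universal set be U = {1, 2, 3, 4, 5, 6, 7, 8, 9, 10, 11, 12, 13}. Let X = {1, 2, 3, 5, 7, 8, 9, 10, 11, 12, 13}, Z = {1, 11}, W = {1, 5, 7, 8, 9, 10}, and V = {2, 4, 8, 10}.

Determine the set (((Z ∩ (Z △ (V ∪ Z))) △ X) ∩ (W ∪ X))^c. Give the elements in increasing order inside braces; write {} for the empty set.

V ∪ Z = {1, 2, 4, 8, 10, 11}
Z △ (V ∪ Z) = {2, 4, 8, 10}
Z ∩ (Z △ (V ∪ Z)) = {}
(Z ∩ (Z △ (V ∪ Z))) △ X = {1, 2, 3, 5, 7, 8, 9, 10, 11, 12, 13}
W ∪ X = {1, 2, 3, 5, 7, 8, 9, 10, 11, 12, 13}
((Z ∩ (Z △ (V ∪ Z))) △ X) ∩ (W ∪ X) = {1, 2, 3, 5, 7, 8, 9, 10, 11, 12, 13}
(((Z ∩ (Z △ (V ∪ Z))) △ X) ∩ (W ∪ X))^c = {4, 6}

{4, 6}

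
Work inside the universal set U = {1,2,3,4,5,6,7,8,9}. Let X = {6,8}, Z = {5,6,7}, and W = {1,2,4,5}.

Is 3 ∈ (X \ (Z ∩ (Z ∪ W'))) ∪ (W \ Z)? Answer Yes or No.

No

3 ∉ W, so 3 ∈ W'
3 ∉ Z and 3 ∈ W', so 3 ∈ Z ∪ W'
3 ∉ Z and 3 ∈ (Z ∪ W'), so 3 ∉ Z ∩ (Z ∪ W')
3 ∉ X and 3 ∉ (Z ∩ (Z ∪ W')), so 3 ∉ X \ (Z ∩ (Z ∪ W'))
3 ∉ W and 3 ∉ Z, so 3 ∉ W \ Z
3 ∉ (X \ (Z ∩ (Z ∪ W'))) and 3 ∉ (W \ Z), so 3 ∉ (X \ (Z ∩ (Z ∪ W'))) ∪ (W \ Z)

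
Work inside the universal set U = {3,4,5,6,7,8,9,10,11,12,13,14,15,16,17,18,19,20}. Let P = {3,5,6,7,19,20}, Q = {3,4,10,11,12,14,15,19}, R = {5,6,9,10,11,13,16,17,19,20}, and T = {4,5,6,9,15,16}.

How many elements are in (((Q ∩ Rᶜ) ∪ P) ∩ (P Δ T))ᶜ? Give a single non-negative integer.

Rᶜ = {3,4,7,8,12,14,15,18}
Q ∩ Rᶜ = {3,4,12,14,15}
(Q ∩ Rᶜ) ∪ P = {3,4,5,6,7,12,14,15,19,20}
P Δ T = {3,4,7,9,15,16,19,20}
((Q ∩ Rᶜ) ∪ P) ∩ (P Δ T) = {3,4,7,15,19,20}
(((Q ∩ Rᶜ) ∪ P) ∩ (P Δ T))ᶜ = {5,6,8,9,10,11,12,13,14,16,17,18}
|(((Q ∩ Rᶜ) ∪ P) ∩ (P Δ T))ᶜ| = 12

12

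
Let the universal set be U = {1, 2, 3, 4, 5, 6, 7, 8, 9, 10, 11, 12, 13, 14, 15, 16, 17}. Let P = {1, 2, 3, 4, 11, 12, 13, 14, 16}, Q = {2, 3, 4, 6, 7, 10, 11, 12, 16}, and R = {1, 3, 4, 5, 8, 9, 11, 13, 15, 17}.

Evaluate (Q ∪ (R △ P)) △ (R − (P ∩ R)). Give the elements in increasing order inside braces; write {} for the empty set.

{2, 3, 4, 6, 7, 10, 11, 12, 14, 16}

R △ P = {2, 5, 8, 9, 12, 14, 15, 16, 17}
Q ∪ (R △ P) = {2, 3, 4, 5, 6, 7, 8, 9, 10, 11, 12, 14, 15, 16, 17}
P ∩ R = {1, 3, 4, 11, 13}
R − (P ∩ R) = {5, 8, 9, 15, 17}
(Q ∪ (R △ P)) △ (R − (P ∩ R)) = {2, 3, 4, 6, 7, 10, 11, 12, 14, 16}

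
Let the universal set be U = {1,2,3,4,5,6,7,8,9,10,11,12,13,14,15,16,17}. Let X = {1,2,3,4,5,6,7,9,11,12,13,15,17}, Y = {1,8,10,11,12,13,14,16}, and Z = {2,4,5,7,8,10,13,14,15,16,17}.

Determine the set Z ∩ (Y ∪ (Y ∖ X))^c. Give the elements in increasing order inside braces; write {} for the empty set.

Y ∖ X = {8,10,14,16}
Y ∪ (Y ∖ X) = {1,8,10,11,12,13,14,16}
(Y ∪ (Y ∖ X))^c = {2,3,4,5,6,7,9,15,17}
Z ∩ (Y ∪ (Y ∖ X))^c = {2,4,5,7,15,17}

{2,4,5,7,15,17}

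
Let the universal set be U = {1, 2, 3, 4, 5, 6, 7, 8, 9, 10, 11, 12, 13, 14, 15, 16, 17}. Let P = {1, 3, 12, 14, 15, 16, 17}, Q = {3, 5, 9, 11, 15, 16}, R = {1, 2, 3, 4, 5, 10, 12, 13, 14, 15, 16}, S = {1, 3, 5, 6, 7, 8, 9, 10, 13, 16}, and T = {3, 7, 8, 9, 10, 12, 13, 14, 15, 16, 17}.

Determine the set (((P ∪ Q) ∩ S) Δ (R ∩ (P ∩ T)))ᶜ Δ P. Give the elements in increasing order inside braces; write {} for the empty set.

{1, 2, 4, 6, 7, 8, 10, 11, 12, 13, 14, 15}

P ∪ Q = {1, 3, 5, 9, 11, 12, 14, 15, 16, 17}
(P ∪ Q) ∩ S = {1, 3, 5, 9, 16}
P ∩ T = {3, 12, 14, 15, 16, 17}
R ∩ (P ∩ T) = {3, 12, 14, 15, 16}
((P ∪ Q) ∩ S) Δ (R ∩ (P ∩ T)) = {1, 5, 9, 12, 14, 15}
(((P ∪ Q) ∩ S) Δ (R ∩ (P ∩ T)))ᶜ = {2, 3, 4, 6, 7, 8, 10, 11, 13, 16, 17}
(((P ∪ Q) ∩ S) Δ (R ∩ (P ∩ T)))ᶜ Δ P = {1, 2, 4, 6, 7, 8, 10, 11, 12, 13, 14, 15}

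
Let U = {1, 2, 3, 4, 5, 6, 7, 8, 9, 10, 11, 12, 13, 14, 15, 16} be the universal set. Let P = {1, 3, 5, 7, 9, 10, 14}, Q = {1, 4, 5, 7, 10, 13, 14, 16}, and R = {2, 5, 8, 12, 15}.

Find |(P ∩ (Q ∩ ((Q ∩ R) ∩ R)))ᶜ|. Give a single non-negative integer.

Q ∩ R = {5}
(Q ∩ R) ∩ R = {5}
Q ∩ ((Q ∩ R) ∩ R) = {5}
P ∩ (Q ∩ ((Q ∩ R) ∩ R)) = {5}
(P ∩ (Q ∩ ((Q ∩ R) ∩ R)))ᶜ = {1, 2, 3, 4, 6, 7, 8, 9, 10, 11, 12, 13, 14, 15, 16}
|(P ∩ (Q ∩ ((Q ∩ R) ∩ R)))ᶜ| = 15

15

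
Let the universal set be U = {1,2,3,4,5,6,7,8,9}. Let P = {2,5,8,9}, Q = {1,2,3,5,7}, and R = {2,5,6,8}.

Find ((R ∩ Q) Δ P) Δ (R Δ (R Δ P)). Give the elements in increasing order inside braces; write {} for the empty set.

R ∩ Q = {2,5}
(R ∩ Q) Δ P = {8,9}
R Δ P = {6,9}
R Δ (R Δ P) = {2,5,8,9}
((R ∩ Q) Δ P) Δ (R Δ (R Δ P)) = {2,5}

{2,5}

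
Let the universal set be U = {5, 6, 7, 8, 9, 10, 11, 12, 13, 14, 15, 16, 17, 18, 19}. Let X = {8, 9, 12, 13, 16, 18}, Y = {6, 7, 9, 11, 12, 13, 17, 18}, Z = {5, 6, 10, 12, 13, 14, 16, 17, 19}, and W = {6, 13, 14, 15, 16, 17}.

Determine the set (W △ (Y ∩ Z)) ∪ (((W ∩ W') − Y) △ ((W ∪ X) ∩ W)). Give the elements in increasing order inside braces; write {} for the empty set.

{6, 12, 13, 14, 15, 16, 17}

Y ∩ Z = {6, 12, 13, 17}
W △ (Y ∩ Z) = {12, 14, 15, 16}
W' = {5, 7, 8, 9, 10, 11, 12, 18, 19}
W ∩ W' = {}
(W ∩ W') − Y = {}
W ∪ X = {6, 8, 9, 12, 13, 14, 15, 16, 17, 18}
(W ∪ X) ∩ W = {6, 13, 14, 15, 16, 17}
((W ∩ W') − Y) △ ((W ∪ X) ∩ W) = {6, 13, 14, 15, 16, 17}
(W △ (Y ∩ Z)) ∪ (((W ∩ W') − Y) △ ((W ∪ X) ∩ W)) = {6, 12, 13, 14, 15, 16, 17}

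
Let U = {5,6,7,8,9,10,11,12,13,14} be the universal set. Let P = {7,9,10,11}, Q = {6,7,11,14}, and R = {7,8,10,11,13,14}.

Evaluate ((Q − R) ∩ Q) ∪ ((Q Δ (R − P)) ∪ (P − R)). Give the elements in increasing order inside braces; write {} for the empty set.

{6,7,8,9,11,13}

Q − R = {6}
(Q − R) ∩ Q = {6}
R − P = {8,13,14}
Q Δ (R − P) = {6,7,8,11,13}
P − R = {9}
(Q Δ (R − P)) ∪ (P − R) = {6,7,8,9,11,13}
((Q − R) ∩ Q) ∪ ((Q Δ (R − P)) ∪ (P − R)) = {6,7,8,9,11,13}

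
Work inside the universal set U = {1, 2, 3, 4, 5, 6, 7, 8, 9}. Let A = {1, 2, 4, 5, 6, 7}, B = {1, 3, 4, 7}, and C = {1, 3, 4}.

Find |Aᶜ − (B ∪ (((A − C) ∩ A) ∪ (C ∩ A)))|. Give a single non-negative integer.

Aᶜ = {3, 8, 9}
A − C = {2, 5, 6, 7}
(A − C) ∩ A = {2, 5, 6, 7}
C ∩ A = {1, 4}
((A − C) ∩ A) ∪ (C ∩ A) = {1, 2, 4, 5, 6, 7}
B ∪ (((A − C) ∩ A) ∪ (C ∩ A)) = {1, 2, 3, 4, 5, 6, 7}
Aᶜ − (B ∪ (((A − C) ∩ A) ∪ (C ∩ A))) = {8, 9}
|Aᶜ − (B ∪ (((A − C) ∩ A) ∪ (C ∩ A)))| = 2

2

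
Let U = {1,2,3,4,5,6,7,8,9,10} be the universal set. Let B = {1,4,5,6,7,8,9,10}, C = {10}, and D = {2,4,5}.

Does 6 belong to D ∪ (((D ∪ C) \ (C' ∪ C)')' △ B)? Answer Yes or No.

No

6 ∉ D and 6 ∉ C, so 6 ∉ D ∪ C
6 ∉ C, so 6 ∈ C'
6 ∈ C' and 6 ∉ C, so 6 ∈ C' ∪ C
6 ∉ (C' ∪ C)' since 6 ∈ (C' ∪ C)
6 ∉ (D ∪ C) and 6 ∉ (C' ∪ C)', so 6 ∉ (D ∪ C) \ (C' ∪ C)'
6 ∈ ((D ∪ C) \ (C' ∪ C)')' since 6 ∉ ((D ∪ C) \ (C' ∪ C)')
6 ∈ ((D ∪ C) \ (C' ∪ C)')' and 6 ∈ B, so 6 ∉ ((D ∪ C) \ (C' ∪ C)')' △ B
6 ∉ D and 6 ∉ (((D ∪ C) \ (C' ∪ C)')' △ B), so 6 ∉ D ∪ (((D ∪ C) \ (C' ∪ C)')' △ B)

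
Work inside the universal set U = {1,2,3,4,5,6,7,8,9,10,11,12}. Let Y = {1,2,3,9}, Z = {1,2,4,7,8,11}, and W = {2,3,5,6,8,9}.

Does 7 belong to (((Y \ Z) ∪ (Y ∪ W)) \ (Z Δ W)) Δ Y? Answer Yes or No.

No

7 ∉ Y and 7 ∈ Z, so 7 ∉ Y \ Z
7 ∉ Y and 7 ∉ W, so 7 ∉ Y ∪ W
7 ∉ (Y \ Z) and 7 ∉ (Y ∪ W), so 7 ∉ (Y \ Z) ∪ (Y ∪ W)
7 ∈ Z and 7 ∉ W, so 7 ∈ Z Δ W
7 ∉ ((Y \ Z) ∪ (Y ∪ W)) and 7 ∈ (Z Δ W), so 7 ∉ ((Y \ Z) ∪ (Y ∪ W)) \ (Z Δ W)
7 ∉ (((Y \ Z) ∪ (Y ∪ W)) \ (Z Δ W)) and 7 ∉ Y, so 7 ∉ (((Y \ Z) ∪ (Y ∪ W)) \ (Z Δ W)) Δ Y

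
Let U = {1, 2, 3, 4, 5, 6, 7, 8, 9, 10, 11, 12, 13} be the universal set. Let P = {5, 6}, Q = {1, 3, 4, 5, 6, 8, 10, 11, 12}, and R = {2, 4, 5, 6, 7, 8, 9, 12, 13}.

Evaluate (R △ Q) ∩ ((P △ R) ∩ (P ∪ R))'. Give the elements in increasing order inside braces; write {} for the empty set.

R △ Q = {1, 2, 3, 7, 9, 10, 11, 13}
P △ R = {2, 4, 7, 8, 9, 12, 13}
P ∪ R = {2, 4, 5, 6, 7, 8, 9, 12, 13}
(P △ R) ∩ (P ∪ R) = {2, 4, 7, 8, 9, 12, 13}
((P △ R) ∩ (P ∪ R))' = {1, 3, 5, 6, 10, 11}
(R △ Q) ∩ ((P △ R) ∩ (P ∪ R))' = {1, 3, 10, 11}

{1, 3, 10, 11}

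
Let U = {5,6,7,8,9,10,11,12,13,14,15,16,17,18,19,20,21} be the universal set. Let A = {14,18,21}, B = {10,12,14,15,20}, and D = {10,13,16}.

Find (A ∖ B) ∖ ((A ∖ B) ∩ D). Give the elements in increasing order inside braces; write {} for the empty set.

A ∖ B = {18,21}
(A ∖ B) ∩ D = {}
(A ∖ B) ∖ ((A ∖ B) ∩ D) = {18,21}

{18,21}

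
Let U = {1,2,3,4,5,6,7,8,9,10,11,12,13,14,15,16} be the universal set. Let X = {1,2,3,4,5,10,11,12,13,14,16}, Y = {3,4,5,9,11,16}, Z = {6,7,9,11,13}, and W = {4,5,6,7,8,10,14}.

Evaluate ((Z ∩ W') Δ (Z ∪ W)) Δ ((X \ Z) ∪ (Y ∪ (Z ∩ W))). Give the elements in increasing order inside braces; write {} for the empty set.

W' = {1,2,3,9,11,12,13,15,16}
Z ∩ W' = {9,11,13}
Z ∪ W = {4,5,6,7,8,9,10,11,13,14}
(Z ∩ W') Δ (Z ∪ W) = {4,5,6,7,8,10,14}
X \ Z = {1,2,3,4,5,10,12,14,16}
Z ∩ W = {6,7}
Y ∪ (Z ∩ W) = {3,4,5,6,7,9,11,16}
(X \ Z) ∪ (Y ∪ (Z ∩ W)) = {1,2,3,4,5,6,7,9,10,11,12,14,16}
((Z ∩ W') Δ (Z ∪ W)) Δ ((X \ Z) ∪ (Y ∪ (Z ∩ W))) = {1,2,3,8,9,11,12,16}

{1,2,3,8,9,11,12,16}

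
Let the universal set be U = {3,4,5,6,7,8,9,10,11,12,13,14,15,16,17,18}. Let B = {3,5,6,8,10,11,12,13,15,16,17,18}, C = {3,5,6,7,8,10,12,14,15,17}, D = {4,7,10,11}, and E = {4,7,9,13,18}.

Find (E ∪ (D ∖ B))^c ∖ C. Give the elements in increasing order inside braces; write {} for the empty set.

D ∖ B = {4,7}
E ∪ (D ∖ B) = {4,7,9,13,18}
(E ∪ (D ∖ B))^c = {3,5,6,8,10,11,12,14,15,16,17}
(E ∪ (D ∖ B))^c ∖ C = {11,16}

{11,16}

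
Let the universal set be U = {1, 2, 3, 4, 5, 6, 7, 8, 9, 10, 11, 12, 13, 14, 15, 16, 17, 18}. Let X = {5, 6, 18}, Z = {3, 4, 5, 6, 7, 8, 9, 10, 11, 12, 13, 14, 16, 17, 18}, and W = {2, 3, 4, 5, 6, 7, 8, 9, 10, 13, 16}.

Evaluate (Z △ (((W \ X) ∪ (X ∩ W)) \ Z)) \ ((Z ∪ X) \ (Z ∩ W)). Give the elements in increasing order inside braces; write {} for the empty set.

W \ X = {2, 3, 4, 7, 8, 9, 10, 13, 16}
X ∩ W = {5, 6}
(W \ X) ∪ (X ∩ W) = {2, 3, 4, 5, 6, 7, 8, 9, 10, 13, 16}
((W \ X) ∪ (X ∩ W)) \ Z = {2}
Z △ (((W \ X) ∪ (X ∩ W)) \ Z) = {2, 3, 4, 5, 6, 7, 8, 9, 10, 11, 12, 13, 14, 16, 17, 18}
Z ∪ X = {3, 4, 5, 6, 7, 8, 9, 10, 11, 12, 13, 14, 16, 17, 18}
Z ∩ W = {3, 4, 5, 6, 7, 8, 9, 10, 13, 16}
(Z ∪ X) \ (Z ∩ W) = {11, 12, 14, 17, 18}
(Z △ (((W \ X) ∪ (X ∩ W)) \ Z)) \ ((Z ∪ X) \ (Z ∩ W)) = {2, 3, 4, 5, 6, 7, 8, 9, 10, 13, 16}

{2, 3, 4, 5, 6, 7, 8, 9, 10, 13, 16}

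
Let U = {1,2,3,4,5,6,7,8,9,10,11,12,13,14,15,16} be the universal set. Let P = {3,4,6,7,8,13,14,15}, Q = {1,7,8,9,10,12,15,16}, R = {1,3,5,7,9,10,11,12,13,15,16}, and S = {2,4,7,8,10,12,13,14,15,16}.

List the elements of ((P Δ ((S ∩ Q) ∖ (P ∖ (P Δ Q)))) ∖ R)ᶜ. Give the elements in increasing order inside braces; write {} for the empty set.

S ∩ Q = {7,8,10,12,15,16}
P Δ Q = {1,3,4,6,9,10,12,13,14,16}
P ∖ (P Δ Q) = {7,8,15}
(S ∩ Q) ∖ (P ∖ (P Δ Q)) = {10,12,16}
P Δ ((S ∩ Q) ∖ (P ∖ (P Δ Q))) = {3,4,6,7,8,10,12,13,14,15,16}
(P Δ ((S ∩ Q) ∖ (P ∖ (P Δ Q)))) ∖ R = {4,6,8,14}
((P Δ ((S ∩ Q) ∖ (P ∖ (P Δ Q)))) ∖ R)ᶜ = {1,2,3,5,7,9,10,11,12,13,15,16}

{1,2,3,5,7,9,10,11,12,13,15,16}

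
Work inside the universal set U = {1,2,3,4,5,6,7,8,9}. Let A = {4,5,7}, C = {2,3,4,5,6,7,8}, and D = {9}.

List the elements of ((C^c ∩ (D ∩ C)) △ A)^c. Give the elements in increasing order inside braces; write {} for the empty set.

{1,2,3,6,8,9}

C^c = {1,9}
D ∩ C = {}
C^c ∩ (D ∩ C) = {}
(C^c ∩ (D ∩ C)) △ A = {4,5,7}
((C^c ∩ (D ∩ C)) △ A)^c = {1,2,3,6,8,9}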